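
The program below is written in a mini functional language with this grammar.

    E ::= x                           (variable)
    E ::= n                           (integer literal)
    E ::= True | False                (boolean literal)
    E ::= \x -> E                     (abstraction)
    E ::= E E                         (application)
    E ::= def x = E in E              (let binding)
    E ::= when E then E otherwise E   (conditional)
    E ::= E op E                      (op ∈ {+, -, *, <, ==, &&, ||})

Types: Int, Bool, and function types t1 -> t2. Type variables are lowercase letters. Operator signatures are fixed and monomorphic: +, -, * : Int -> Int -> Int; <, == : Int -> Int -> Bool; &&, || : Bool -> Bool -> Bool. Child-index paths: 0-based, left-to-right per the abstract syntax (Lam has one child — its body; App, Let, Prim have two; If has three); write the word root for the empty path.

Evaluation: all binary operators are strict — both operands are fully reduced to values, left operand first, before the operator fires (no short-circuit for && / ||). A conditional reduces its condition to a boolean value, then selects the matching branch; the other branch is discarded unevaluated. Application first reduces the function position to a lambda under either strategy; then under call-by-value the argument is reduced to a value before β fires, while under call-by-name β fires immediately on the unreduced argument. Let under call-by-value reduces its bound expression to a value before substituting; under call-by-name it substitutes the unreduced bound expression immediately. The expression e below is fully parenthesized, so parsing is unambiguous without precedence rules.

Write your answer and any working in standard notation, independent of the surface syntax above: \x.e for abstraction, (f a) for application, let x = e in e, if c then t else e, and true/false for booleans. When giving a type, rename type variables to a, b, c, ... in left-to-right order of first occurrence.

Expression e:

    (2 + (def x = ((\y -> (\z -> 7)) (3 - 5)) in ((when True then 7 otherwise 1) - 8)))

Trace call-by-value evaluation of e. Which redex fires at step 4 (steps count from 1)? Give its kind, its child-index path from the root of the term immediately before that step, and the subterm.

Working:
step 0: (2 + (let x = ((\y.(\z.7)) (3 - 5)) in ((if true then 7 else 1) - 8)))
step 1: [delta@1.0.1] (2 + (let x = ((\y.(\z.7)) -2) in ((if true then 7 else 1) - 8)))
step 2: [beta@1.0] (2 + (let x = (\z.7) in ((if true then 7 else 1) - 8)))
step 3: [let@1] (2 + ((if true then 7 else 1) - 8))
step 4: [if@1.0] (2 + (7 - 8))

Answer: if at 1.0 : (if true then 7 else 1)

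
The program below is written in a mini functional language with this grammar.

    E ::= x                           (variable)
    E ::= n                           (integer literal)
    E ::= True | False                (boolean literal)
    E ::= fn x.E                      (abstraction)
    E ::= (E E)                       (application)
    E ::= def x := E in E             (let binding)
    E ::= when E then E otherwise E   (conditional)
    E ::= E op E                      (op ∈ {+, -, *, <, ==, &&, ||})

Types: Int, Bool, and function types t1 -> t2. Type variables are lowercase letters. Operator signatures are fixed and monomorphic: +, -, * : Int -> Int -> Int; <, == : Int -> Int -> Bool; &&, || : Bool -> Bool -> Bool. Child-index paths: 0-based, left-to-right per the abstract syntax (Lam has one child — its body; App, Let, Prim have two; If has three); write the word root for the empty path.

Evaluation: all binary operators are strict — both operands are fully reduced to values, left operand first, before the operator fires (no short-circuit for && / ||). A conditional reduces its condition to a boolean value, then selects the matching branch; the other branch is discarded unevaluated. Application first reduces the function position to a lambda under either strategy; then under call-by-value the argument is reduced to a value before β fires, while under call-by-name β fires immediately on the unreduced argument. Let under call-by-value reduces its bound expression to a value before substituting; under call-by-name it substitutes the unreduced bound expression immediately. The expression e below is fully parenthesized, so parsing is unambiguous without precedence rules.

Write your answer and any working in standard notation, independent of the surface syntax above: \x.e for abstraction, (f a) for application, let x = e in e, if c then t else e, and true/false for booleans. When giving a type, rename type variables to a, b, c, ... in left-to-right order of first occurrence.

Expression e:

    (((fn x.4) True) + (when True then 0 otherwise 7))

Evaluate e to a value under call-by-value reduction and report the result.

Answer: 4

Derivation:
step 0: (((\x.4) true) + (if true then 0 else 7))
step 1: [beta@0] (4 + (if true then 0 else 7))
step 2: [if@1] (4 + 0)
step 3: [delta@root] 4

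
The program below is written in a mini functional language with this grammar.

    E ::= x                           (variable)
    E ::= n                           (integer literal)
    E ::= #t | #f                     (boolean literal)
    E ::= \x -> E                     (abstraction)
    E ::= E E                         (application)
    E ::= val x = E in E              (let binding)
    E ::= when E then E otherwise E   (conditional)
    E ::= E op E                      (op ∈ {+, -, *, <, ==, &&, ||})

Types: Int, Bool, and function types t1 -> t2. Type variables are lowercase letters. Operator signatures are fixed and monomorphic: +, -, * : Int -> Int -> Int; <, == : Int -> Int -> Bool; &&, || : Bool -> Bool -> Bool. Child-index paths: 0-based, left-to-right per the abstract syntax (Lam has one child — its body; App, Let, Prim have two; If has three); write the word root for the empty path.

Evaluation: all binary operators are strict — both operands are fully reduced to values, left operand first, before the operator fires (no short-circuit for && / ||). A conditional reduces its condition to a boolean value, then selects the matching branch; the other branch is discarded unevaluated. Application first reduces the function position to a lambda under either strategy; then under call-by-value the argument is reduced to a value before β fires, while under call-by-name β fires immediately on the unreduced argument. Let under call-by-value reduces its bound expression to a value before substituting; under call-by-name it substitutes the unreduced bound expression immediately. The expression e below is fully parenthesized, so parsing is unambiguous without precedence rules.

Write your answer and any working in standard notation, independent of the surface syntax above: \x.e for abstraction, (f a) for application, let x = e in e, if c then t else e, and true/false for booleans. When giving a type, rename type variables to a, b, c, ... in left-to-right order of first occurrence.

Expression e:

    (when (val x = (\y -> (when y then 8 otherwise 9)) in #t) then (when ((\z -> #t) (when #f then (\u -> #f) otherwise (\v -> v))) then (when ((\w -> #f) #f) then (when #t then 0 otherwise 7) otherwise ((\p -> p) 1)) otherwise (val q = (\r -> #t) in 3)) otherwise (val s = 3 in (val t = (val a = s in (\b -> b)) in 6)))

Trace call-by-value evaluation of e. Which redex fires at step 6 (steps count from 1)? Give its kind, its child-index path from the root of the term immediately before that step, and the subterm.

Answer: beta at 0 : ((\w.false) false)

Working:
step 0: (if (let x = (\y.(if y then 8 else 9)) in true) then (if ((\z.true) (if false then (\u.false) else (\v.v))) then (if ((\w.false) false) then (if true then 0 else 7) else ((\p.p) 1)) else (let q = (\r.true) in 3)) else (let s = 3 in (let t = (let a = s in (\b.b)) in 6)))
step 1: [let@0] (if true then (if ((\z.true) (if false then (\u.false) else (\v.v))) then (if ((\w.false) false) then (if true then 0 else 7) else ((\p.p) 1)) else (let q = (\r.true) in 3)) else (let s = 3 in (let t = (let a = s in (\b.b)) in 6)))
step 2: [if@root] (if ((\z.true) (if false then (\u.false) else (\v.v))) then (if ((\w.false) false) then (if true then 0 else 7) else ((\p.p) 1)) else (let q = (\r.true) in 3))
step 3: [if@0.1] (if ((\z.true) (\v.v)) then (if ((\w.false) false) then (if true then 0 else 7) else ((\p.p) 1)) else (let q = (\r.true) in 3))
step 4: [beta@0] (if true then (if ((\w.false) false) then (if true then 0 else 7) else ((\p.p) 1)) else (let q = (\r.true) in 3))
step 5: [if@root] (if ((\w.false) false) then (if true then 0 else 7) else ((\p.p) 1))
step 6: [beta@0] (if false then (if true then 0 else 7) else ((\p.p) 1))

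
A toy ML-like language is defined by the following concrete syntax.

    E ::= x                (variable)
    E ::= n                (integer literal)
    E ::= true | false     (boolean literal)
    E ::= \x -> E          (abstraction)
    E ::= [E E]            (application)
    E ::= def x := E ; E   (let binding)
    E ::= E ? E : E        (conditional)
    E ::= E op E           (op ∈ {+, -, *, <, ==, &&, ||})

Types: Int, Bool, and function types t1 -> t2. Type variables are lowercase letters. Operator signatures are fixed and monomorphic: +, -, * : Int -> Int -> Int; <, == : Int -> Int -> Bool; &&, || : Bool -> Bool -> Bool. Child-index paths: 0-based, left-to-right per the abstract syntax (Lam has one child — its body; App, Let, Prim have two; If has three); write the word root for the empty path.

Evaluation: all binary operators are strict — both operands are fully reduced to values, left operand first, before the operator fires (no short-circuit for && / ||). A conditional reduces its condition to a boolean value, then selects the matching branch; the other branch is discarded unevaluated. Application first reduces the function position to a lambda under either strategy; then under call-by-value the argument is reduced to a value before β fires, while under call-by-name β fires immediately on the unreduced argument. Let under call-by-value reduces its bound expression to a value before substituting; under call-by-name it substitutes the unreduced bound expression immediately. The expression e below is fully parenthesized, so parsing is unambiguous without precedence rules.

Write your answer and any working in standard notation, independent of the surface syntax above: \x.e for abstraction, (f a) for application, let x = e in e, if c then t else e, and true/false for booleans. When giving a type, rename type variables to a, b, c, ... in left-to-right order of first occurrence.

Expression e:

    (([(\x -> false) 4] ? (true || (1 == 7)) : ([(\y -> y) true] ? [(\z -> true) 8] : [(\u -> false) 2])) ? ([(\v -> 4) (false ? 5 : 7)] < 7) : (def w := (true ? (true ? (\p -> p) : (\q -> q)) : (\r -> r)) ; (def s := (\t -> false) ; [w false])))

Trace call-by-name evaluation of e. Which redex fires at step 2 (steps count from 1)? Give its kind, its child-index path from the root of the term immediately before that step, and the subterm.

Working:
step 0: (if (if ((\x.false) 4) then (true || (1 == 7)) else (if ((\y.y) true) then ((\z.true) 8) else ((\u.false) 2))) then (((\v.4) (if false then 5 else 7)) < 7) else (let w = (if true then (if true then (\p.p) else (\q.q)) else (\r.r)) in (let s = (\t.false) in (w false))))
step 1: [beta@0.0] (if (if false then (true || (1 == 7)) else (if ((\y.y) true) then ((\z.true) 8) else ((\u.false) 2))) then (((\v.4) (if false then 5 else 7)) < 7) else (let w = (if true then (if true then (\p.p) else (\q.q)) else (\r.r)) in (let s = (\t.false) in (w false))))
step 2: [if@0] (if (if ((\y.y) true) then ((\z.true) 8) else ((\u.false) 2)) then (((\v.4) (if false then 5 else 7)) < 7) else (let w = (if true then (if true then (\p.p) else (\q.q)) else (\r.r)) in (let s = (\t.false) in (w false))))

Answer: if at 0 : (if false then (true || (1 == 7)) else (if ((\y.y) true) then ((\z.true) 8) else ((\u.false) 2)))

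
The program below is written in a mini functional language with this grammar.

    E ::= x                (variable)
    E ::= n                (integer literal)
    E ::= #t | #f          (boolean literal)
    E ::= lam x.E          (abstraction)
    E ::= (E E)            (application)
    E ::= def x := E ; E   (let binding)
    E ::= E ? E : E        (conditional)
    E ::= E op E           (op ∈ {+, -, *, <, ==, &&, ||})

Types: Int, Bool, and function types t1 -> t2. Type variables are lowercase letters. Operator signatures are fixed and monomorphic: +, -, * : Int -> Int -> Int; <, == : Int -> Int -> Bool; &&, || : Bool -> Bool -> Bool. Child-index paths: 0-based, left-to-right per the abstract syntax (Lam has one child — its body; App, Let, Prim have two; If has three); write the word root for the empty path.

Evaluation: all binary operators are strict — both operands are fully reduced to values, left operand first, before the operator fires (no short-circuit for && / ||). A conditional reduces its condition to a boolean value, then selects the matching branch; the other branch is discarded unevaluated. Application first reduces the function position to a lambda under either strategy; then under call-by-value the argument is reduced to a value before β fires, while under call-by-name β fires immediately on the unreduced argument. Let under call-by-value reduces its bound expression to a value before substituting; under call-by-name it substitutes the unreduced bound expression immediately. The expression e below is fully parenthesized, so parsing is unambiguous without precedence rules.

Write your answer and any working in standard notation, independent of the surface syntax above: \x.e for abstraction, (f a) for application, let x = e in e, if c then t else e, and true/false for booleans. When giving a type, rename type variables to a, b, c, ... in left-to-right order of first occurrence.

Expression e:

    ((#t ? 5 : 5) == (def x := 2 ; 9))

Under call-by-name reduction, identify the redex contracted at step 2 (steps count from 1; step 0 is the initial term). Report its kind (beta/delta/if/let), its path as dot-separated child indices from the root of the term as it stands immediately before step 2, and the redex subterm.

Answer: let at 1 : (let x = 2 in 9)

Derivation:
step 0: ((if true then 5 else 5) == (let x = 2 in 9))
step 1: [if@0] (5 == (let x = 2 in 9))
step 2: [let@1] (5 == 9)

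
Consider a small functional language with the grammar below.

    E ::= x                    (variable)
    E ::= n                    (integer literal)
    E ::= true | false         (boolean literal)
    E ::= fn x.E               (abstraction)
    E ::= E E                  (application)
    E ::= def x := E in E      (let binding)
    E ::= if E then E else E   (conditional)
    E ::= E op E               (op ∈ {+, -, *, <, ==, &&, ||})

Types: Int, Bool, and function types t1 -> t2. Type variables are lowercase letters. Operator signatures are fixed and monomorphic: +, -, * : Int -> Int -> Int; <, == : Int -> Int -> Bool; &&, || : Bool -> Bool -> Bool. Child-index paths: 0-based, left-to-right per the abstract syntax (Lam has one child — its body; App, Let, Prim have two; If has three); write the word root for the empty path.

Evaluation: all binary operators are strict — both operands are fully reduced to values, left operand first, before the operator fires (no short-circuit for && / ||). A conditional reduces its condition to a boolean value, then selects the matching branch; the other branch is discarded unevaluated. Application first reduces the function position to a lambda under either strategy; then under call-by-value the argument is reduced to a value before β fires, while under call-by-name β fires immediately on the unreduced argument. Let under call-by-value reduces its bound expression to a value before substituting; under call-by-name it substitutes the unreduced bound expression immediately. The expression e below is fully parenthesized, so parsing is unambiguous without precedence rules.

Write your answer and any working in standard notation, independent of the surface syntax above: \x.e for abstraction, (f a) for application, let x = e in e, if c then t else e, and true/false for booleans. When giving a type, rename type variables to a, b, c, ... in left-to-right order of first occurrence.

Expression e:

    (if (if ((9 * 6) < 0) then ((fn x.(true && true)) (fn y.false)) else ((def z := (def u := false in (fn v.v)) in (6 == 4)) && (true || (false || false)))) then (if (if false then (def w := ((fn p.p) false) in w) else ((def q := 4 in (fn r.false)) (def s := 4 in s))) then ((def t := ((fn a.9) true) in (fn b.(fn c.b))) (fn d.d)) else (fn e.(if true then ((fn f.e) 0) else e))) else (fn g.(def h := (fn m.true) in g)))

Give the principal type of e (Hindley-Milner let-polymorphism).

Answer: (a -> a) -> a -> a

Trace:
  unify Int ~ Int
  unify Int ~ Int
  unify Int ~ Int
  unify Int ~ Int
  unify Bool ~ Bool
  unify Bool ~ Bool
  unify Bool ~ Bool
\x._ : a -> Bool
\y._ : b -> Bool
  unify a -> Bool ~ (b -> Bool) -> c
  unify a ~ b -> Bool
  unify Bool ~ c
_ _ : Bool
let u : Bool
v : d
\v._ : d -> d
let z : forall. d -> d
  unify Int ~ Int
  unify Int ~ Int
  unify Bool ~ Bool
  unify Bool ~ Bool
  unify Bool ~ Bool
  unify Bool ~ Bool
  unify Bool ~ Bool
  unify Bool ~ Bool
  unify Bool ~ Bool
  unify Bool ~ Bool
  unify Bool ~ Bool
p : e
\p._ : e -> e
  unify e -> e ~ Bool -> f
  unify e ~ Bool
  unify Bool ~ f
_ _ : Bool
let w : Bool
w : Bool
let q : Int
\r._ : g -> Bool
let s : Int
s : Int
  unify g -> Bool ~ Int -> h
  unify g ~ Int
  unify Bool ~ h
_ _ : Bool
  unify Bool ~ Bool
  unify Bool ~ Bool
\a._ : i -> Int
  unify i -> Int ~ Bool -> j
  unify i ~ Bool
  unify Int ~ j
_ _ : Int
let t : Int
b : k
\c._ : l -> k
\b._ : k -> l -> k
d : m
\d._ : m -> m
  unify k -> l -> k ~ (m -> m) -> n
  unify k ~ m -> m
  unify l -> m -> m ~ n
_ _ : l -> m -> m
  unify Bool ~ Bool
e : o
\f._ : p -> o
  unify p -> o ~ Int -> q
  unify p ~ Int
  unify o ~ q
_ _ : q
e : q
  unify q ~ q
\e._ : q -> q
  unify l -> m -> m ~ q -> q
  unify l ~ q
  unify m -> m ~ q
\m._ : s -> Bool
let h : forall. s -> Bool
g : r
\g._ : r -> r
  unify (m -> m) -> m -> m ~ r -> r
  unify m -> m ~ r
  unify m -> m ~ m -> m
  unify m ~ m
  unify m ~ m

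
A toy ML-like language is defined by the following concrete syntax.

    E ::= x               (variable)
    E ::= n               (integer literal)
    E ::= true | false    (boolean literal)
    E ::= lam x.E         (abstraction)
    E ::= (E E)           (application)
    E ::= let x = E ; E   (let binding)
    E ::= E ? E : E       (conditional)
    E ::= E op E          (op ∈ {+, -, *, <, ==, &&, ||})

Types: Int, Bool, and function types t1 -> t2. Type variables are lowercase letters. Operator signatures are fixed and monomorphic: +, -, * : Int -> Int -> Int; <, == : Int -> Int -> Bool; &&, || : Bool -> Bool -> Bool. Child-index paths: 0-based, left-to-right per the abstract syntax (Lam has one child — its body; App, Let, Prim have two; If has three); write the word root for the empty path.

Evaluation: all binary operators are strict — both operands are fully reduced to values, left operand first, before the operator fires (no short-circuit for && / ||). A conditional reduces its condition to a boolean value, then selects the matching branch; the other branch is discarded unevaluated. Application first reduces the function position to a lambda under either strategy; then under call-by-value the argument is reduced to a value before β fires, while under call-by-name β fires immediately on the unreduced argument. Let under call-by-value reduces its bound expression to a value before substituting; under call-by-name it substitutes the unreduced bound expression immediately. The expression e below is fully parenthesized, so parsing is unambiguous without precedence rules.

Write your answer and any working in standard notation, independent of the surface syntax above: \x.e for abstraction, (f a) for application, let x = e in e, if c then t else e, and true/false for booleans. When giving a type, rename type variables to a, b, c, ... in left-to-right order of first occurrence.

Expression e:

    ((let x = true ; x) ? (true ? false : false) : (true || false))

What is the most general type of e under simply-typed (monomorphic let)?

Working:
let x : Bool
x : Bool
  unify Bool ~ Bool
  unify Bool ~ Bool
  unify Bool ~ Bool
  unify Bool ~ Bool
  unify Bool ~ Bool
  unify Bool ~ Bool

Answer: Bool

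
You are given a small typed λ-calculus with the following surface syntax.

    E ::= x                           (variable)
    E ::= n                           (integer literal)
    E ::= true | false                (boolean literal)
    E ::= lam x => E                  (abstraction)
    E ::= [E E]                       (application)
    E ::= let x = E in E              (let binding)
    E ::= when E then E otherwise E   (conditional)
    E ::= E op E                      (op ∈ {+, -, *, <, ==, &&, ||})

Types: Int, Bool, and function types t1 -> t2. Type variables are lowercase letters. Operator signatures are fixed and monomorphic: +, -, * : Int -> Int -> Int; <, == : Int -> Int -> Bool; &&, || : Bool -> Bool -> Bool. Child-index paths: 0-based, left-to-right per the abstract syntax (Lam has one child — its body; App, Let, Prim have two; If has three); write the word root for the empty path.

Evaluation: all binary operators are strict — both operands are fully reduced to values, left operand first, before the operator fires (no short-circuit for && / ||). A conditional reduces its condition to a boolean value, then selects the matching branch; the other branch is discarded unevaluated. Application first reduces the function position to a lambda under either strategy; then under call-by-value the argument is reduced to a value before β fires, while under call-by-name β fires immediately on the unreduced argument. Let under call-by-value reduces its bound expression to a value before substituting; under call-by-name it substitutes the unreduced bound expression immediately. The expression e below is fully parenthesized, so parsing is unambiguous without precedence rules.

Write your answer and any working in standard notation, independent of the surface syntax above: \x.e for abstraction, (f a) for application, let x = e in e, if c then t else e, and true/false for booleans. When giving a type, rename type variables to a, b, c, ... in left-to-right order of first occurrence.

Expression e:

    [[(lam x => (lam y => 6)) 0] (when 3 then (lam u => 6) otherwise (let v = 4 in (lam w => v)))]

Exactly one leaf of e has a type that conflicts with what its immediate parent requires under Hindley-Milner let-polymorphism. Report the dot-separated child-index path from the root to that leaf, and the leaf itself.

Trace:
\y._ : b -> Int
\x._ : a -> b -> Int
  unify a -> b -> Int ~ Int -> c
  unify a ~ Int
  unify b -> Int ~ c
_ _ : b -> Int
  unify Int ~ Bool
  FAIL: mismatch Int ~ Bool

Answer: 1.0 : 3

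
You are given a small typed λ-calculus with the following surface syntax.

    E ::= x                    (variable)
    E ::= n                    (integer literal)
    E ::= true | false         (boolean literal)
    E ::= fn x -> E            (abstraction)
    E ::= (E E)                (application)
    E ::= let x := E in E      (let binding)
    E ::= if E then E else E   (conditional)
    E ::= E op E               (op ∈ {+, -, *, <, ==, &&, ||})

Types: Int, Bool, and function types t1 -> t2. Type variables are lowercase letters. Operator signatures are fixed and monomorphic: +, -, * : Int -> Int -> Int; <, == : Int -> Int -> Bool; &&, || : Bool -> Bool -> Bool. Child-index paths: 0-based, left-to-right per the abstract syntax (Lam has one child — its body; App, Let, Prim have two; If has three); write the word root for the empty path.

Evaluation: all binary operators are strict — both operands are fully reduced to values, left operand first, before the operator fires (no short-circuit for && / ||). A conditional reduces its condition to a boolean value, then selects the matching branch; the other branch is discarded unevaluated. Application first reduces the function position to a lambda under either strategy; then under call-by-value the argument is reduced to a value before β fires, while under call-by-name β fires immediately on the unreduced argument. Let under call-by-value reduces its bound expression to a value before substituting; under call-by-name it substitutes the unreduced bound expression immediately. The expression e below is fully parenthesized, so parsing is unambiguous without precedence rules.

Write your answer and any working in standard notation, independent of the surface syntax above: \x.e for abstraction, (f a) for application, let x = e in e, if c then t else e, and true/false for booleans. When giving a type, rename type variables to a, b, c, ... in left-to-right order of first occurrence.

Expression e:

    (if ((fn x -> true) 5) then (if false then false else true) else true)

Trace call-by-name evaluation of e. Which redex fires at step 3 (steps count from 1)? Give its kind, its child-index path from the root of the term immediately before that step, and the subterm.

Answer: if at root : (if false then false else true)

Trace:
step 0: (if ((\x.true) 5) then (if false then false else true) else true)
step 1: [beta@0] (if true then (if false then false else true) else true)
step 2: [if@root] (if false then false else true)
step 3: [if@root] true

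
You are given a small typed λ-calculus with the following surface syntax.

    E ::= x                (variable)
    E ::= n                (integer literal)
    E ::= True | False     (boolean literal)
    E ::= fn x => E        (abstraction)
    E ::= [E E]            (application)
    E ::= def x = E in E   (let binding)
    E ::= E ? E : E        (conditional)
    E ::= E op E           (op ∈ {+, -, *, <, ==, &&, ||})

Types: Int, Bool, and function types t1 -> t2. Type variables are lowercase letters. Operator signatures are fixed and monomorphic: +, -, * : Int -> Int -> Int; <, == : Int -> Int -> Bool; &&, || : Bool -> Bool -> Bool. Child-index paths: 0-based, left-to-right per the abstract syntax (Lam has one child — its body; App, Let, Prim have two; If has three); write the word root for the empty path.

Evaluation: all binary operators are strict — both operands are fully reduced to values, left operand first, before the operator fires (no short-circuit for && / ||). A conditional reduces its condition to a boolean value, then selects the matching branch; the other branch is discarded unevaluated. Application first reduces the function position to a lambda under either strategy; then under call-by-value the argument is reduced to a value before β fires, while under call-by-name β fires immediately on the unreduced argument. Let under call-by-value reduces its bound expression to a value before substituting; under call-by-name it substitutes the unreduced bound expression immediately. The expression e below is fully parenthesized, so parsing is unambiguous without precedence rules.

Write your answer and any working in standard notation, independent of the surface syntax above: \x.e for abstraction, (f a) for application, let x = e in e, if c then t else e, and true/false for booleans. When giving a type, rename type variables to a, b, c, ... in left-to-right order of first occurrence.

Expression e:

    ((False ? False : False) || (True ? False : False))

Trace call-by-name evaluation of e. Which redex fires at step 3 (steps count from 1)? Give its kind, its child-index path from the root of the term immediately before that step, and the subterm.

Derivation:
step 0: ((if false then false else false) || (if true then false else false))
step 1: [if@0] (false || (if true then false else false))
step 2: [if@1] (false || false)
step 3: [delta@root] false

Answer: delta at root : (false || false)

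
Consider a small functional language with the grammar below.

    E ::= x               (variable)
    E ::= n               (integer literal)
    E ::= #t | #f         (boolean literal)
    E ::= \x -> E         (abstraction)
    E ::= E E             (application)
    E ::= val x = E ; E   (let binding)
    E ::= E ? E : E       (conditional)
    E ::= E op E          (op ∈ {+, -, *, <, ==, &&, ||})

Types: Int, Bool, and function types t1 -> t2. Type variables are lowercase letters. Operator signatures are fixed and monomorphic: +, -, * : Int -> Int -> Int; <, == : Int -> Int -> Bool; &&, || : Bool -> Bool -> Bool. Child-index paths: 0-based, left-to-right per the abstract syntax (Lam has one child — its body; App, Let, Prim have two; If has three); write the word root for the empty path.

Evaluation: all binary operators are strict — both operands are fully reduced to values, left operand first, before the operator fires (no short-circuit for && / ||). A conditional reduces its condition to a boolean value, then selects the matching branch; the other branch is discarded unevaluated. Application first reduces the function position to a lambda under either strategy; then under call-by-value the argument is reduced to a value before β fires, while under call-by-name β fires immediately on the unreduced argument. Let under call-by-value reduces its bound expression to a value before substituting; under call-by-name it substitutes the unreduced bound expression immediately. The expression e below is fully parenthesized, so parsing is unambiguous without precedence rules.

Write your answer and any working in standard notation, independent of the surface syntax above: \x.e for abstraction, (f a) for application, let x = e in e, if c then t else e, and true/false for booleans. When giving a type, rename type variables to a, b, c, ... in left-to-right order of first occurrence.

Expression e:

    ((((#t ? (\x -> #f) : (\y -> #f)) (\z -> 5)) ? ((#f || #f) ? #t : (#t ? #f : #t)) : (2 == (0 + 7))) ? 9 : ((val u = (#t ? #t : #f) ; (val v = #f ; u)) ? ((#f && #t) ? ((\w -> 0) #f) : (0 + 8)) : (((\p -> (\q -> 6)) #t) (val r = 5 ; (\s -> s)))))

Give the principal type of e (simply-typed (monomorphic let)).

Answer: Int

Working:
  unify Bool ~ Bool
\x._ : a -> Bool
\y._ : b -> Bool
  unify a -> Bool ~ b -> Bool
  unify a ~ b
  unify Bool ~ Bool
\z._ : c -> Int
  unify b -> Bool ~ (c -> Int) -> d
  unify b ~ c -> Int
  unify Bool ~ d
_ _ : Bool
  unify Bool ~ Bool
  unify Bool ~ Bool
  unify Bool ~ Bool
  unify Bool ~ Bool
  unify Bool ~ Bool
  unify Bool ~ Bool
  unify Bool ~ Bool
  unify Int ~ Int
  unify Int ~ Int
  unify Int ~ Int
  unify Int ~ Int
  unify Bool ~ Bool
  unify Bool ~ Bool
  unify Bool ~ Bool
  unify Bool ~ Bool
let u : Bool
let v : Bool
u : Bool
  unify Bool ~ Bool
  unify Bool ~ Bool
  unify Bool ~ Bool
  unify Bool ~ Bool
\w._ : e -> Int
  unify e -> Int ~ Bool -> f
  unify e ~ Bool
  unify Int ~ f
_ _ : Int
  unify Int ~ Int
  unify Int ~ Int
  unify Int ~ Int
\q._ : h -> Int
\p._ : g -> h -> Int
  unify g -> h -> Int ~ Bool -> i
  unify g ~ Bool
  unify h -> Int ~ i
_ _ : h -> Int
let r : Int
s : j
\s._ : j -> j
  unify h -> Int ~ (j -> j) -> k
  unify h ~ j -> j
  unify Int ~ k
_ _ : Int
  unify Int ~ Int
  unify Int ~ Int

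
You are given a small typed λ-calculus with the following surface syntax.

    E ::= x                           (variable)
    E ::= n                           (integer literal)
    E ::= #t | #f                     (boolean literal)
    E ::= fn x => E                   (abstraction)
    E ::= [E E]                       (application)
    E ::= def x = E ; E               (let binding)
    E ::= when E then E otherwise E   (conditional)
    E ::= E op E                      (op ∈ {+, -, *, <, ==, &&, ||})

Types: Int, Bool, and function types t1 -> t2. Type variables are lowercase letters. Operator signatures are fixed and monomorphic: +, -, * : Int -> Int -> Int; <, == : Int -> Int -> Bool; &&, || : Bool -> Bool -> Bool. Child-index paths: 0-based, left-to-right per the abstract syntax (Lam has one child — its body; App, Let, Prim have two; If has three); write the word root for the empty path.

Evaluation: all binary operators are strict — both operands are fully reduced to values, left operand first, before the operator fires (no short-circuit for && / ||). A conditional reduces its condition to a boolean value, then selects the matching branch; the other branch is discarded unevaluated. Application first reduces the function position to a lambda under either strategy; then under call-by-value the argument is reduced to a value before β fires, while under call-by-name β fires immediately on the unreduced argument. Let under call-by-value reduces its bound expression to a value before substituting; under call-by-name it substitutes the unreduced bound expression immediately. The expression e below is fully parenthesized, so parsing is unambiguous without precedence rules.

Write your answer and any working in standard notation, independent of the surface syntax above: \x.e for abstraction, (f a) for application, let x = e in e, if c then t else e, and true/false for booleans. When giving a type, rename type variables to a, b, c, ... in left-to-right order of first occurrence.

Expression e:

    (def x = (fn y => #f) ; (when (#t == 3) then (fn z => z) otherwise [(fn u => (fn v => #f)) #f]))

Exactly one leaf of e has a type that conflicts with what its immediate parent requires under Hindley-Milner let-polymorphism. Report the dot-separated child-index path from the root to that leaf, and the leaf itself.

Working:
\y._ : a -> Bool
let x : forall. a -> Bool
  unify Bool ~ Int
  FAIL: mismatch Bool ~ Int

Answer: 1.0.0 : true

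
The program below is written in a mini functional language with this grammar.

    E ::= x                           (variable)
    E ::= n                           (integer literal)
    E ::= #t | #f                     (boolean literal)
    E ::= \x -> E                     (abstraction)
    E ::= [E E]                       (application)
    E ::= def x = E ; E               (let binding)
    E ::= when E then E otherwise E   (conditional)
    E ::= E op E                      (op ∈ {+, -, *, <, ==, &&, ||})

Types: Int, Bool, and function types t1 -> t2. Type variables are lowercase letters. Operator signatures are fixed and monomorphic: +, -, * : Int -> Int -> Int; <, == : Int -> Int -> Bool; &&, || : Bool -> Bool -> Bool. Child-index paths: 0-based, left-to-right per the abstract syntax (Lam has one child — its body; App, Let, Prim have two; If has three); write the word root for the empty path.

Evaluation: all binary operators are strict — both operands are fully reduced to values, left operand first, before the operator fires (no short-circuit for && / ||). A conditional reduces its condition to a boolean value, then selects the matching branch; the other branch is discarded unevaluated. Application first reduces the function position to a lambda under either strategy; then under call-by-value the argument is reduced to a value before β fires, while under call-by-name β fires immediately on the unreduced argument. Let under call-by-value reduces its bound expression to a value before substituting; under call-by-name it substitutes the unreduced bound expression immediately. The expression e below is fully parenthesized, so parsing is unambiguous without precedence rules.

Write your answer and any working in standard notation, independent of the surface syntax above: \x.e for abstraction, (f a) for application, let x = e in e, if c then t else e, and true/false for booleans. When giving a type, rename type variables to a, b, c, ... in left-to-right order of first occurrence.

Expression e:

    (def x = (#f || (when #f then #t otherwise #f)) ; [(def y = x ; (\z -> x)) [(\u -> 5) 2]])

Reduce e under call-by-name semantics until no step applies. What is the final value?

Answer: false

Derivation:
step 0: (let x = (false || (if false then true else false)) in ((let y = x in (\z.x)) ((\u.5) 2)))
step 1: [let@root] ((let y = (false || (if false then true else false)) in (\z.(false || (if false then true else false)))) ((\u.5) 2))
step 2: [let@0] ((\z.(false || (if false then true else false))) ((\u.5) 2))
step 3: [beta@root] (false || (if false then true else false))
step 4: [if@1] (false || false)
step 5: [delta@root] false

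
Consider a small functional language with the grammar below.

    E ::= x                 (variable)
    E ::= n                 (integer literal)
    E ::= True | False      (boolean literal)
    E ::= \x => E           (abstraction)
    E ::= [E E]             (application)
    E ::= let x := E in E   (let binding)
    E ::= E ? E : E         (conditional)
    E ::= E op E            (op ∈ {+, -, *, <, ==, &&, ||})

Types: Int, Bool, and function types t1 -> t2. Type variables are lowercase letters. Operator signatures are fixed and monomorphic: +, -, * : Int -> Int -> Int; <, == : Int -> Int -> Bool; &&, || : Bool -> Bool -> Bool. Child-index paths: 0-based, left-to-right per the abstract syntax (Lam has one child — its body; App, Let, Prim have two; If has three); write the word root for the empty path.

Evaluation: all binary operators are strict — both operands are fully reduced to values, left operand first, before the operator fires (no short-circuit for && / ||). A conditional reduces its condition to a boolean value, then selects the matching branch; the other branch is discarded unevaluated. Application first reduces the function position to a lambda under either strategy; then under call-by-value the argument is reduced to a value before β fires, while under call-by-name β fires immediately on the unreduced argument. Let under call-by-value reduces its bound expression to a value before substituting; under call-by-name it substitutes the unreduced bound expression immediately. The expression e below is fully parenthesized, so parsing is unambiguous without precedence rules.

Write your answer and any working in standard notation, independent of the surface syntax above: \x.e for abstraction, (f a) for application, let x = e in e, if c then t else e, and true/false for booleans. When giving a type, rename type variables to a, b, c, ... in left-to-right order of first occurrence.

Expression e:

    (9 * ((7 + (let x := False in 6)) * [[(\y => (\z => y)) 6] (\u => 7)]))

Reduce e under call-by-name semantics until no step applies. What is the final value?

Answer: 702

Derivation:
step 0: (9 * ((7 + (let x = false in 6)) * (((\y.(\z.y)) 6) (\u.7))))
step 1: [let@1.0.1] (9 * ((7 + 6) * (((\y.(\z.y)) 6) (\u.7))))
step 2: [delta@1.0] (9 * (13 * (((\y.(\z.y)) 6) (\u.7))))
step 3: [beta@1.1.0] (9 * (13 * ((\z.6) (\u.7))))
step 4: [beta@1.1] (9 * (13 * 6))
step 5: [delta@1] (9 * 78)
step 6: [delta@root] 702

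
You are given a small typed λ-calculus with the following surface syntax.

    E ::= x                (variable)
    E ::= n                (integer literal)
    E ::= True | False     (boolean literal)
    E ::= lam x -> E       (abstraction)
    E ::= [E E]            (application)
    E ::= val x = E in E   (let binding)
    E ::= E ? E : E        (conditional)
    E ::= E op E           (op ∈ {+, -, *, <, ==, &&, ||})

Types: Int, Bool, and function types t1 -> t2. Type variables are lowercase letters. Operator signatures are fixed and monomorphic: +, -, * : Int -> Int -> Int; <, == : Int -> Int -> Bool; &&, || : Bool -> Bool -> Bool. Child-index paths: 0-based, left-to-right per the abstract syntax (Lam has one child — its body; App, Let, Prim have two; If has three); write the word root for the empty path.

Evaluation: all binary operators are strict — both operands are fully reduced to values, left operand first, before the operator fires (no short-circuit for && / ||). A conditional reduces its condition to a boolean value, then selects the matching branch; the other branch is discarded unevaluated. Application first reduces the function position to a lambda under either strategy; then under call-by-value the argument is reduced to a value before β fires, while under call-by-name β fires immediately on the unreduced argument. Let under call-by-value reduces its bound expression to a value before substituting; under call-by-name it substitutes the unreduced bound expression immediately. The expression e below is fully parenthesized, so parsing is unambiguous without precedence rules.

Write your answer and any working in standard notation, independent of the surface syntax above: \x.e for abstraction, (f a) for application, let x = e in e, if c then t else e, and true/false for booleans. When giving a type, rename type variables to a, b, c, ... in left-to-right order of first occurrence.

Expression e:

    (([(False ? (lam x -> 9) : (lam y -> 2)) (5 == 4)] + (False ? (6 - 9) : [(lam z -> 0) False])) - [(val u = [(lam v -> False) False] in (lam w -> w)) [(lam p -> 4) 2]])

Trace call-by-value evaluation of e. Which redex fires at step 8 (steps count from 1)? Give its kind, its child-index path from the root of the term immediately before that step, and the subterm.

Trace:
step 0: ((((if false then (\x.9) else (\y.2)) (5 == 4)) + (if false then (6 - 9) else ((\z.0) false))) - ((let u = ((\v.false) false) in (\w.w)) ((\p.4) 2)))
step 1: [if@0.0.0] ((((\y.2) (5 == 4)) + (if false then (6 - 9) else ((\z.0) false))) - ((let u = ((\v.false) false) in (\w.w)) ((\p.4) 2)))
step 2: [delta@0.0.1] ((((\y.2) false) + (if false then (6 - 9) else ((\z.0) false))) - ((let u = ((\v.false) false) in (\w.w)) ((\p.4) 2)))
step 3: [beta@0.0] ((2 + (if false then (6 - 9) else ((\z.0) false))) - ((let u = ((\v.false) false) in (\w.w)) ((\p.4) 2)))
step 4: [if@0.1] ((2 + ((\z.0) false)) - ((let u = ((\v.false) false) in (\w.w)) ((\p.4) 2)))
step 5: [beta@0.1] ((2 + 0) - ((let u = ((\v.false) false) in (\w.w)) ((\p.4) 2)))
step 6: [delta@0] (2 - ((let u = ((\v.false) false) in (\w.w)) ((\p.4) 2)))
step 7: [beta@1.0.0] (2 - ((let u = false in (\w.w)) ((\p.4) 2)))
step 8: [let@1.0] (2 - ((\w.w) ((\p.4) 2)))

Answer: let at 1.0 : (let u = false in (\w.w))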